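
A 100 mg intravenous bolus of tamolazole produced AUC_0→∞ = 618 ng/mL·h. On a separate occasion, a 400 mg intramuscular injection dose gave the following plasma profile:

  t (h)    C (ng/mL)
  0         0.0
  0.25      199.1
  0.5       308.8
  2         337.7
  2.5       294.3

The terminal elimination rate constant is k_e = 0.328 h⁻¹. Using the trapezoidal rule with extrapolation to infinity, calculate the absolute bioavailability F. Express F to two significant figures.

Trapezoidal AUC_0→2.5 (intramuscular injection):
  [0→0.25]: (0.0+199.1)/2 × 0.25 = 24.8875
  [0.25→0.5]: (199.1+308.8)/2 × 0.25 = 63.4875
  [0.5→2]: (308.8+337.7)/2 × 1.5 = 484.875
  [2→2.5]: (337.7+294.3)/2 × 0.5 = 158.0
  Sum = 731.25 ng/mL·h
Tail: C_last/k_e = 294.3/0.328 = 897.256
AUC_0→∞ (intramuscular injection) = 731.25 + 897.256 = 1628.506 ng/mL·h
F = (AUC_ev/D_ev)/(AUC_iv/D_iv) = (1628.506/400)/(618/100) = 4.071265/6.18 = 0.6588

F = 0.66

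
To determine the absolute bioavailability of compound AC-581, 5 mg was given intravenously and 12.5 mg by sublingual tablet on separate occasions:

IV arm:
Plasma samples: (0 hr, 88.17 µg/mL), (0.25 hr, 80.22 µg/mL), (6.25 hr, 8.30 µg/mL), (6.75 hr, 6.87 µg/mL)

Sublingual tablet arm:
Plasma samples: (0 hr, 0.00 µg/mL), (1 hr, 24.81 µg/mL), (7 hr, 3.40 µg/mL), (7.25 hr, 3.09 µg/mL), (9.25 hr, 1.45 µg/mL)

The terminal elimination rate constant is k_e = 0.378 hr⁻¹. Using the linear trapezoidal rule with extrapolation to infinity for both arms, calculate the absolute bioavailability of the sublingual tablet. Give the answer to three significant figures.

Trapezoidal AUC_0→6.75 (IV):
  [0→0.25]: (88.17+80.22)/2 × 0.25 = 21.04875
  [0.25→6.25]: (80.22+8.30)/2 × 6 = 265.56
  [6.25→6.75]: (8.30+6.87)/2 × 0.5 = 3.7925
  Sum = 290.40125 µg/mL·hr
IV tail: 6.87/0.378 = 18.175; AUC_iv,0→∞ = 290.40125 + 18.175 = 308.57625 µg/mL·hr
Trapezoidal AUC_0→9.25 (sublingual tablet):
  [0→1]: (0.00+24.81)/2 × 1 = 12.405
  [1→7]: (24.81+3.40)/2 × 6 = 84.63
  [7→7.25]: (3.40+3.09)/2 × 0.25 = 0.81125
  [7.25→9.25]: (3.09+1.45)/2 × 2 = 4.54
  Sum = 102.38625 µg/mL·hr
sublingual tablet tail: 1.45/0.378 = 3.836; AUC_ev,0→∞ = 102.38625 + 3.836 = 106.22225 µg/mL·hr
F = (AUC_ev/D_ev)/(AUC_iv/D_iv) = (106.22225/12.5)/(308.57625/5) = 8.49778/61.71525 = 0.1377

F = 0.138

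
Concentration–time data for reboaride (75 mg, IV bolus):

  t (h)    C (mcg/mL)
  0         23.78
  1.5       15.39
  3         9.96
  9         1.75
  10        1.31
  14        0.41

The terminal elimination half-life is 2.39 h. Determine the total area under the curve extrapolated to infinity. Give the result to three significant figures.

Trapezoidal AUC_0→14:
  [0→1.5]: (23.78+15.39)/2 × 1.5 = 29.3775
  [1.5→3]: (15.39+9.96)/2 × 1.5 = 19.0125
  [3→9]: (9.96+1.75)/2 × 6 = 35.13
  [9→10]: (1.75+1.31)/2 × 1 = 1.53
  [10→14]: (1.31+0.41)/2 × 4 = 3.44
  Sum = 88.49 mcg/mL·h
k_e = ln2 / t½ = 0.693147 / 2.39 = 0.2900 h^-1
Extrapolated tail: C_last / k_e = 0.41 / 0.29 = 1.414
AUC_0→∞ = 88.49 + 1.414 = 89.904 mcg/mL·h

AUC = 89.9 mcg/mL·h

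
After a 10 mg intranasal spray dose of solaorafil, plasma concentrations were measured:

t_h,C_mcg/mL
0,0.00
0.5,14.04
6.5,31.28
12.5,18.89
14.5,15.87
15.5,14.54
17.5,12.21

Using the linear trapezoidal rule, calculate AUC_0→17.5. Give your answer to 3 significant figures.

Trapezoidal AUC_0→17.5:
  [0→0.5]: (0.00+14.04)/2 × 0.5 = 3.51
  [0.5→6.5]: (14.04+31.28)/2 × 6 = 135.96
  [6.5→12.5]: (31.28+18.89)/2 × 6 = 150.51
  [12.5→14.5]: (18.89+15.87)/2 × 2 = 34.76
  [14.5→15.5]: (15.87+14.54)/2 × 1 = 15.205
  [15.5→17.5]: (14.54+12.21)/2 × 2 = 26.75
  Sum = 366.695 mcg/mL·h

AUC = 367 mcg/mL·h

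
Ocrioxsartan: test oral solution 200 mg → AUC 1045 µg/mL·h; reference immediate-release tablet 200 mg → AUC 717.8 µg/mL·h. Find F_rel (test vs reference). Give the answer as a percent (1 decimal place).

F_rel = (AUC_test/D_test) / (AUC_ref/D_ref)
      = (1045/200) / (717.8/200)
      = 5.225 / 3.589 = 1.4558 = 145.58%

F_rel = 145.6%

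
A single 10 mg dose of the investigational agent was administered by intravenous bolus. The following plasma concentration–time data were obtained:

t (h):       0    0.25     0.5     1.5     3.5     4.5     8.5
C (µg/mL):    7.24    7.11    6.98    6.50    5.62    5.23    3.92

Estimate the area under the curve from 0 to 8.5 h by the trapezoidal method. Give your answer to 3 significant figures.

AUC = 46.1 µg/mL·h

Trapezoidal AUC_0→8.5:
  [0→0.25]: (7.24+7.11)/2 × 0.25 = 1.79375
  [0.25→0.5]: (7.11+6.98)/2 × 0.25 = 1.76125
  [0.5→1.5]: (6.98+6.50)/2 × 1 = 6.74
  [1.5→3.5]: (6.50+5.62)/2 × 2 = 12.12
  [3.5→4.5]: (5.62+5.23)/2 × 1 = 5.425
  [4.5→8.5]: (5.23+3.92)/2 × 4 = 18.3
  Sum = 46.14 µg/mL·h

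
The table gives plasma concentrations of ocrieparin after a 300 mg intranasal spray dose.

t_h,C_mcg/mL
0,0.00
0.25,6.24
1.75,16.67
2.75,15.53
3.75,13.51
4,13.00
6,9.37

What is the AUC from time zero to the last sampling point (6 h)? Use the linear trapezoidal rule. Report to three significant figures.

AUC = 74.3 mcg/mL·h

Trapezoidal AUC_0→6:
  [0→0.25]: (0.00+6.24)/2 × 0.25 = 0.78
  [0.25→1.75]: (6.24+16.67)/2 × 1.5 = 17.1825
  [1.75→2.75]: (16.67+15.53)/2 × 1 = 16.1
  [2.75→3.75]: (15.53+13.51)/2 × 1 = 14.52
  [3.75→4]: (13.51+13.00)/2 × 0.25 = 3.31375
  [4→6]: (13.00+9.37)/2 × 2 = 22.37
  Sum = 74.26625 mcg/mL·h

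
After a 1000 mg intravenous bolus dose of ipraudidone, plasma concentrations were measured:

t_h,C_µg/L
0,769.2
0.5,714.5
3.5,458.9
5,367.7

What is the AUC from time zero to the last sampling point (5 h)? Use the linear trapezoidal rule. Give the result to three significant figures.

Trapezoidal AUC_0→5:
  [0→0.5]: (769.2+714.5)/2 × 0.5 = 370.925
  [0.5→3.5]: (714.5+458.9)/2 × 3 = 1760.1
  [3.5→5]: (458.9+367.7)/2 × 1.5 = 619.95
  Sum = 2750.975 µg/L·h

AUC = 2750 µg/L·h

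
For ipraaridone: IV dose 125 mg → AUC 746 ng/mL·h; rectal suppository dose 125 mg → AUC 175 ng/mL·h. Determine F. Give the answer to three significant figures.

F = (AUC_ev / D_ev) / (AUC_iv / D_iv)
  = (175/125) / (746/125)
  = 1.4 / 5.968 = 0.2346

F = 0.235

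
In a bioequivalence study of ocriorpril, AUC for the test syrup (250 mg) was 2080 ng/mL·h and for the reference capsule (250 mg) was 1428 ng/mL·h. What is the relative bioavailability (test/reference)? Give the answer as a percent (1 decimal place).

F_rel = (AUC_test/D_test) / (AUC_ref/D_ref)
      = (2080/250) / (1428/250)
      = 8.32 / 5.712 = 1.4566 = 145.66%

F_rel = 145.7%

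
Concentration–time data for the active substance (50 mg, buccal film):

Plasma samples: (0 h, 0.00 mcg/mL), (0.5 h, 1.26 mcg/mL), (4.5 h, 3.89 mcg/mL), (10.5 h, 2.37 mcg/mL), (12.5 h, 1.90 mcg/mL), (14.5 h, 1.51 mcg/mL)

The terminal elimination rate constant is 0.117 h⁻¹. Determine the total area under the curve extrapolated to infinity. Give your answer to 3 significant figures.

AUC = 50.0 mcg/mL·h

Trapezoidal AUC_0→14.5:
  [0→0.5]: (0.00+1.26)/2 × 0.5 = 0.315
  [0.5→4.5]: (1.26+3.89)/2 × 4 = 10.3
  [4.5→10.5]: (3.89+2.37)/2 × 6 = 18.78
  [10.5→12.5]: (2.37+1.90)/2 × 2 = 4.27
  [12.5→14.5]: (1.90+1.51)/2 × 2 = 3.41
  Sum = 37.075 mcg/mL·h
Extrapolated tail: C_last / k_e = 1.51 / 0.117 = 12.906
AUC_0→∞ = 37.075 + 12.906 = 49.981 mcg/mL·h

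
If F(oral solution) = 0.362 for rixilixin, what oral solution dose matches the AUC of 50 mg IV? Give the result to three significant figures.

D_oral = 138 mg

For equal systemic exposure: F × D_ev = D_iv
D_ev = D_iv / F = 50 / 0.362 = 138.122 mg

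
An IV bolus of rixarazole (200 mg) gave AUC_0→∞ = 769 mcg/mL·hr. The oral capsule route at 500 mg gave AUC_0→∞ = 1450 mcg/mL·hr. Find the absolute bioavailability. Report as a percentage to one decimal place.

F = 75.4%

F = (AUC_ev / D_ev) / (AUC_iv / D_iv)
  = (1450/500) / (769/200)
  = 2.9 / 3.845 = 0.7542
  = 75.42%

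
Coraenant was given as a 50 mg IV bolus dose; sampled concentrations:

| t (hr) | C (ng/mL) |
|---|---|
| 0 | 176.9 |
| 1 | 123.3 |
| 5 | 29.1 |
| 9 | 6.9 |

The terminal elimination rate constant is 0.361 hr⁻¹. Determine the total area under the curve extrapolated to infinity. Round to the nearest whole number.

Trapezoidal AUC_0→9:
  [0→1]: (176.9+123.3)/2 × 1 = 150.1
  [1→5]: (123.3+29.1)/2 × 4 = 304.8
  [5→9]: (29.1+6.9)/2 × 4 = 72.0
  Sum = 526.9 ng/mL·hr
Extrapolated tail: C_last / k_e = 6.9 / 0.361 = 19.114
AUC_0→∞ = 526.9 + 19.114 = 546.014 ng/mL·hr

AUC = 546 ng/mL·hr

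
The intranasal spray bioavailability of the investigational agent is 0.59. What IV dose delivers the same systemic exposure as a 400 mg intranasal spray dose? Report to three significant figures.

D_iv = 236 mg

Systemic exposure from an extravascular dose = F × D_ev, so the equivalent IV dose is F × D_ev.
D_iv = F × D_ev = 0.59 × 400 = 236 mg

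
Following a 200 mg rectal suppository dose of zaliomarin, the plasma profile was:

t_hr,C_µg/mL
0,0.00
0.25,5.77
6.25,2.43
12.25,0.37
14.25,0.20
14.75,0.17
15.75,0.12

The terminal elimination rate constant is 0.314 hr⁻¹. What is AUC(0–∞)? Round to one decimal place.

Trapezoidal AUC_0→15.75:
  [0→0.25]: (0.00+5.77)/2 × 0.25 = 0.72125
  [0.25→6.25]: (5.77+2.43)/2 × 6 = 24.6
  [6.25→12.25]: (2.43+0.37)/2 × 6 = 8.4
  [12.25→14.25]: (0.37+0.20)/2 × 2 = 0.57
  [14.25→14.75]: (0.20+0.17)/2 × 0.5 = 0.0925
  [14.75→15.75]: (0.17+0.12)/2 × 1 = 0.145
  Sum = 34.52875 µg/mL·hr
Extrapolated tail: C_last / k_e = 0.12 / 0.314 = 0.382
AUC_0→∞ = 34.52875 + 0.382 = 34.91075 µg/mL·hr

AUC = 34.9 µg/mL·hr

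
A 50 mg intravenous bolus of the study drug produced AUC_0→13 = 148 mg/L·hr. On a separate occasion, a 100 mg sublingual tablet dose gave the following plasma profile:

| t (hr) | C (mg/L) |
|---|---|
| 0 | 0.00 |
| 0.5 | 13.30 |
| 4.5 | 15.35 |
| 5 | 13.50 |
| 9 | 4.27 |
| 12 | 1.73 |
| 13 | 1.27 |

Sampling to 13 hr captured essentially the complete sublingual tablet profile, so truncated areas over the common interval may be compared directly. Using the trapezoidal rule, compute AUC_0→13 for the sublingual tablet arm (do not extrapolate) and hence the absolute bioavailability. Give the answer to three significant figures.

F = 0.385

Trapezoidal AUC_0→13 (sublingual tablet):
  [0→0.5]: (0.00+13.30)/2 × 0.5 = 3.325
  [0.5→4.5]: (13.30+15.35)/2 × 4 = 57.3
  [4.5→5]: (15.35+13.50)/2 × 0.5 = 7.2125
  [5→9]: (13.50+4.27)/2 × 4 = 35.54
  [9→12]: (4.27+1.73)/2 × 3 = 9.0
  [12→13]: (1.73+1.27)/2 × 1 = 1.5
  Sum = 113.8775 mg/L·hr
F = (AUC_ev/D_ev)/(AUC_iv/D_iv) = (113.8775/100)/(148/50) = 1.138775/2.96 = 0.3847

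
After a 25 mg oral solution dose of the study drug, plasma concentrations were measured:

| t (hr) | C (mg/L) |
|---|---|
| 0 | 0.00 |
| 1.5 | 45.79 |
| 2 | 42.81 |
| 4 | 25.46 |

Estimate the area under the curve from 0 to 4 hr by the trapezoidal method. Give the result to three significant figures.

AUC = 125 mg/L·hr

Trapezoidal AUC_0→4:
  [0→1.5]: (0.00+45.79)/2 × 1.5 = 34.3425
  [1.5→2]: (45.79+42.81)/2 × 0.5 = 22.15
  [2→4]: (42.81+25.46)/2 × 2 = 68.27
  Sum = 124.7625 mg/L·hr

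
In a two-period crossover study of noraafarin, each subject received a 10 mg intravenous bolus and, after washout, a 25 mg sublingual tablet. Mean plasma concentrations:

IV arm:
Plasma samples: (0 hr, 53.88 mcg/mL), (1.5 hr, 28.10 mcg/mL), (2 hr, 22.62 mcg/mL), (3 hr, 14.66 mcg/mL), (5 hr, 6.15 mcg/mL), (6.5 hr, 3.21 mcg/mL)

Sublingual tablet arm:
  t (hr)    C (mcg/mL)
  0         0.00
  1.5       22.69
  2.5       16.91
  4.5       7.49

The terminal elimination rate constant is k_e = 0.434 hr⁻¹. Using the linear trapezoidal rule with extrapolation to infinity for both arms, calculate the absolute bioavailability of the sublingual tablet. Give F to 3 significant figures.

F = 0.245

Trapezoidal AUC_0→6.5 (IV):
  [0→1.5]: (53.88+28.10)/2 × 1.5 = 61.485
  [1.5→2]: (28.10+22.62)/2 × 0.5 = 12.68
  [2→3]: (22.62+14.66)/2 × 1 = 18.64
  [3→5]: (14.66+6.15)/2 × 2 = 20.81
  [5→6.5]: (6.15+3.21)/2 × 1.5 = 7.02
  Sum = 120.635 mcg/mL·hr
IV tail: 3.21/0.434 = 7.396; AUC_iv,0→∞ = 120.635 + 7.396 = 128.031 mcg/mL·hr
Trapezoidal AUC_0→4.5 (sublingual tablet):
  [0→1.5]: (0.00+22.69)/2 × 1.5 = 17.0175
  [1.5→2.5]: (22.69+16.91)/2 × 1 = 19.8
  [2.5→4.5]: (16.91+7.49)/2 × 2 = 24.4
  Sum = 61.2175 mcg/mL·hr
sublingual tablet tail: 7.49/0.434 = 17.258; AUC_ev,0→∞ = 61.2175 + 17.258 = 78.4755 mcg/mL·hr
F = (AUC_ev/D_ev)/(AUC_iv/D_iv) = (78.4755/25)/(128.031/10) = 3.13902/12.8031 = 0.2452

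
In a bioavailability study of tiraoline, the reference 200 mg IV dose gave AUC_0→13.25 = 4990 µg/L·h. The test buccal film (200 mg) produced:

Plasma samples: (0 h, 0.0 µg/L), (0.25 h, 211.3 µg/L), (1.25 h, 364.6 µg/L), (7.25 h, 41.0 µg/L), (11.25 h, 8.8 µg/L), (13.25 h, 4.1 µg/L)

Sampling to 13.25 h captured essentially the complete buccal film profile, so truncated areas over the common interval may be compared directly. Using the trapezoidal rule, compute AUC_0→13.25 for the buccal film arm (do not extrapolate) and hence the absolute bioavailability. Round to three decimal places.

Trapezoidal AUC_0→13.25 (buccal film):
  [0→0.25]: (0.0+211.3)/2 × 0.25 = 26.4125
  [0.25→1.25]: (211.3+364.6)/2 × 1 = 287.95
  [1.25→7.25]: (364.6+41.0)/2 × 6 = 1216.8
  [7.25→11.25]: (41.0+8.8)/2 × 4 = 99.6
  [11.25→13.25]: (8.8+4.1)/2 × 2 = 12.9
  Sum = 1643.6625 µg/L·h
F = (AUC_ev/D_ev)/(AUC_iv/D_iv) = (1643.6625/200)/(4990/200) = 8.2183125/24.95 = 0.3294

F = 0.329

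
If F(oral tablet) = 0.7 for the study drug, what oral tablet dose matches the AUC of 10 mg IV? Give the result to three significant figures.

D_oral = 14.3 mg

For equal systemic exposure: F × D_ev = D_iv
D_ev = D_iv / F = 10 / 0.7 = 14.2857 mg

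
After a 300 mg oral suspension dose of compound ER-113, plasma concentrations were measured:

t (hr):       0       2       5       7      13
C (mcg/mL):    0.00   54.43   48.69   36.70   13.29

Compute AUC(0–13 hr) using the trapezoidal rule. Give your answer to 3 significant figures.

Trapezoidal AUC_0→13:
  [0→2]: (0.00+54.43)/2 × 2 = 54.43
  [2→5]: (54.43+48.69)/2 × 3 = 154.68
  [5→7]: (48.69+36.70)/2 × 2 = 85.39
  [7→13]: (36.70+13.29)/2 × 6 = 149.97
  Sum = 444.47 mcg/mL·hr

AUC = 444 mcg/mL·hr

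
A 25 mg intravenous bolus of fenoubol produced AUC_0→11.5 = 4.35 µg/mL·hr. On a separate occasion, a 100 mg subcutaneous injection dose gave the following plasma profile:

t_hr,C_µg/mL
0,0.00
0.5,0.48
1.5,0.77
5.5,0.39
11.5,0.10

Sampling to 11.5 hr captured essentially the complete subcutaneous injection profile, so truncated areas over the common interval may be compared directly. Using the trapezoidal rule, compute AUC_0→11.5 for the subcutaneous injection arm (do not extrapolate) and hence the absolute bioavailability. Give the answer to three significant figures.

Trapezoidal AUC_0→11.5 (subcutaneous injection):
  [0→0.5]: (0.00+0.48)/2 × 0.5 = 0.12
  [0.5→1.5]: (0.48+0.77)/2 × 1 = 0.625
  [1.5→5.5]: (0.77+0.39)/2 × 4 = 2.32
  [5.5→11.5]: (0.39+0.10)/2 × 6 = 1.47
  Sum = 4.535 µg/mL·hr
F = (AUC_ev/D_ev)/(AUC_iv/D_iv) = (4.535/100)/(4.35/25) = 0.04535/0.174 = 0.2606

F = 0.261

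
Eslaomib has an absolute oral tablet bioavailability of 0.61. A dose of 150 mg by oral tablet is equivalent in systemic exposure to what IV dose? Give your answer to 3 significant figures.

D_iv = 91.5 mg

Systemic exposure from an extravascular dose = F × D_ev, so the equivalent IV dose is F × D_ev.
D_iv = F × D_ev = 0.61 × 150 = 91.5 mg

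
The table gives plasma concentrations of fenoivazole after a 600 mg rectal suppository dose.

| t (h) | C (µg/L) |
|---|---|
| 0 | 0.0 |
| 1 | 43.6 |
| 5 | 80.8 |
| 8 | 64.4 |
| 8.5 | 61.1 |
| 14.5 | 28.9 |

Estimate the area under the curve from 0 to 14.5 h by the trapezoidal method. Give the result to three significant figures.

Trapezoidal AUC_0→14.5:
  [0→1]: (0.0+43.6)/2 × 1 = 21.8
  [1→5]: (43.6+80.8)/2 × 4 = 248.8
  [5→8]: (80.8+64.4)/2 × 3 = 217.8
  [8→8.5]: (64.4+61.1)/2 × 0.5 = 31.375
  [8.5→14.5]: (61.1+28.9)/2 × 6 = 270.0
  Sum = 789.775 µg/L·h

AUC = 790 µg/L·h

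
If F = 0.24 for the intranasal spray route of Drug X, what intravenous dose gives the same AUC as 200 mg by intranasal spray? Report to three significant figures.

D_iv = 48.0 mg

Systemic exposure from an extravascular dose = F × D_ev, so the equivalent IV dose is F × D_ev.
D_iv = F × D_ev = 0.24 × 200 = 48 mg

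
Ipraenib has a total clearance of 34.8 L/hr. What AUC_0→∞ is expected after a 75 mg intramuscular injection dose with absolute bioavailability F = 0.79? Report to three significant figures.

AUC = 1.70 mg/L·hr

AUC_0→∞ = F × Dose / CL
        = 0.79 × 75 / 34.8 = 1.70259 mg/L·hr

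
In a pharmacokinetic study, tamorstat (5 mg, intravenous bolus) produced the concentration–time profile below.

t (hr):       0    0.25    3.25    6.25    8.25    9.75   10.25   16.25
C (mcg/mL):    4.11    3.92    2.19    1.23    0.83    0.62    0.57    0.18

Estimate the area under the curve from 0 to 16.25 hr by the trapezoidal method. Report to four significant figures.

Trapezoidal AUC_0→16.25:
  [0→0.25]: (4.11+3.92)/2 × 0.25 = 1.00375
  [0.25→3.25]: (3.92+2.19)/2 × 3 = 9.165
  [3.25→6.25]: (2.19+1.23)/2 × 3 = 5.13
  [6.25→8.25]: (1.23+0.83)/2 × 2 = 2.06
  [8.25→9.75]: (0.83+0.62)/2 × 1.5 = 1.0875
  [9.75→10.25]: (0.62+0.57)/2 × 0.5 = 0.2975
  [10.25→16.25]: (0.57+0.18)/2 × 6 = 2.25
  Sum = 20.99375 mcg/mL·hr

AUC = 20.99 mcg/mL·hr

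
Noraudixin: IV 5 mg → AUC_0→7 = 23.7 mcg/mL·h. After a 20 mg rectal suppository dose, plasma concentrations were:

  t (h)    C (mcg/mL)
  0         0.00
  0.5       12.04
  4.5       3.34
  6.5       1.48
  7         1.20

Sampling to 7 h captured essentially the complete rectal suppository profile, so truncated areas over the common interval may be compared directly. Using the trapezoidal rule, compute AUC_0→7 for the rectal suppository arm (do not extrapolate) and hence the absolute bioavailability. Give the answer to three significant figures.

Trapezoidal AUC_0→7 (rectal suppository):
  [0→0.5]: (0.00+12.04)/2 × 0.5 = 3.01
  [0.5→4.5]: (12.04+3.34)/2 × 4 = 30.76
  [4.5→6.5]: (3.34+1.48)/2 × 2 = 4.82
  [6.5→7]: (1.48+1.20)/2 × 0.5 = 0.67
  Sum = 39.26 mcg/mL·h
F = (AUC_ev/D_ev)/(AUC_iv/D_iv) = (39.26/20)/(23.7/5) = 1.963/4.74 = 0.4141

F = 0.414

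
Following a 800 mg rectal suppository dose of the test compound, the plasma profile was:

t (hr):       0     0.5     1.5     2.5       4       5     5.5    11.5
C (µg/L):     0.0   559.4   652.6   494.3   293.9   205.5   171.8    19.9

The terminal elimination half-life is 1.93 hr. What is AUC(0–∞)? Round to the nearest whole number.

AUC = 2885 µg/L·hr

Trapezoidal AUC_0→11.5:
  [0→0.5]: (0.0+559.4)/2 × 0.5 = 139.85
  [0.5→1.5]: (559.4+652.6)/2 × 1 = 606.0
  [1.5→2.5]: (652.6+494.3)/2 × 1 = 573.45
  [2.5→4]: (494.3+293.9)/2 × 1.5 = 591.15
  [4→5]: (293.9+205.5)/2 × 1 = 249.7
  [5→5.5]: (205.5+171.8)/2 × 0.5 = 94.325
  [5.5→11.5]: (171.8+19.9)/2 × 6 = 575.1
  Sum = 2829.575 µg/L·hr
k_e = ln2 / t½ = 0.693147 / 1.93 = 0.3591 hr^-1
Extrapolated tail: C_last / k_e = 19.9 / 0.3591 = 55.416
AUC_0→∞ = 2829.575 + 55.416 = 2884.991 µg/L·hr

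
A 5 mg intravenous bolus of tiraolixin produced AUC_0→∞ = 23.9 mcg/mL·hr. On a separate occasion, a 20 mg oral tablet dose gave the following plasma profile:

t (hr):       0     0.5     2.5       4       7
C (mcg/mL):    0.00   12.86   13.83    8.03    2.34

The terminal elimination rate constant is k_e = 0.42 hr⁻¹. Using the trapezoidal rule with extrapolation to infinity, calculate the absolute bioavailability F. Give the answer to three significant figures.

F = 0.705

Trapezoidal AUC_0→7 (oral tablet):
  [0→0.5]: (0.00+12.86)/2 × 0.5 = 3.215
  [0.5→2.5]: (12.86+13.83)/2 × 2 = 26.69
  [2.5→4]: (13.83+8.03)/2 × 1.5 = 16.395
  [4→7]: (8.03+2.34)/2 × 3 = 15.555
  Sum = 61.855 mcg/mL·hr
Tail: C_last/k_e = 2.34/0.42 = 5.571
AUC_0→∞ (oral tablet) = 61.855 + 5.571 = 67.426 mcg/mL·hr
F = (AUC_ev/D_ev)/(AUC_iv/D_iv) = (67.426/20)/(23.9/5) = 3.3713/4.78 = 0.7053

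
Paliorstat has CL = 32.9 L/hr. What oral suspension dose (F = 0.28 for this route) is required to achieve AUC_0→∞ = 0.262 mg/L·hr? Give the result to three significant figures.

Dose = 30.8 mg

Dose = CL × AUC_0→∞ / F
     = 32.9 × 0.262 / 0.28 = 30.785 mg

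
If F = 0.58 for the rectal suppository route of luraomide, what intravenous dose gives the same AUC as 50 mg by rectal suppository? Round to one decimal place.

D_iv = 29.0 mg

Systemic exposure from an extravascular dose = F × D_ev, so the equivalent IV dose is F × D_ev.
D_iv = F × D_ev = 0.58 × 50 = 29 mg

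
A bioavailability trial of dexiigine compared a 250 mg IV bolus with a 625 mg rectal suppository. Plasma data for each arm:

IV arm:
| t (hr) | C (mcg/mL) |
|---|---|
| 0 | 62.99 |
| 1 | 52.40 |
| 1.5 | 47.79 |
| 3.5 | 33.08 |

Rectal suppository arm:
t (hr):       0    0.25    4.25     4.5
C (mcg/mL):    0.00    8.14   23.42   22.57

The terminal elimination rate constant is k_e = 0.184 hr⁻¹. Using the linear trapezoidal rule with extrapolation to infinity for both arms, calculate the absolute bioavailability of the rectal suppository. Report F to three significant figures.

Trapezoidal AUC_0→3.5 (IV):
  [0→1]: (62.99+52.40)/2 × 1 = 57.695
  [1→1.5]: (52.40+47.79)/2 × 0.5 = 25.0475
  [1.5→3.5]: (47.79+33.08)/2 × 2 = 80.87
  Sum = 163.6125 mcg/mL·hr
IV tail: 33.08/0.184 = 179.783; AUC_iv,0→∞ = 163.6125 + 179.783 = 343.3955 mcg/mL·hr
Trapezoidal AUC_0→4.5 (rectal suppository):
  [0→0.25]: (0.00+8.14)/2 × 0.25 = 1.0175
  [0.25→4.25]: (8.14+23.42)/2 × 4 = 63.12
  [4.25→4.5]: (23.42+22.57)/2 × 0.25 = 5.74875
  Sum = 69.88625 mcg/mL·hr
rectal suppository tail: 22.57/0.184 = 122.663; AUC_ev,0→∞ = 69.88625 + 122.663 = 192.54925 mcg/mL·hr
F = (AUC_ev/D_ev)/(AUC_iv/D_iv) = (192.54925/625)/(343.3955/250) = 0.3080788/1.373582 = 0.2243

F = 0.224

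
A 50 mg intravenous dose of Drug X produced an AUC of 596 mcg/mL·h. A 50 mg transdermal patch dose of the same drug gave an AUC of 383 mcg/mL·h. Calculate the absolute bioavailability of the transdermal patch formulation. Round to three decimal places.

F = 0.643

F = (AUC_ev / D_ev) / (AUC_iv / D_iv)
  = (383/50) / (596/50)
  = 7.66 / 11.92 = 0.6426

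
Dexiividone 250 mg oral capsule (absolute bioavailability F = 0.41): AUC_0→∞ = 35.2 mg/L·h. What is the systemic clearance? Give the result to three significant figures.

CL = F × Dose / AUC_0→∞
   = 0.41 × 250 / 35.2 = 2.91193 L/h

CL = 2.91 L/h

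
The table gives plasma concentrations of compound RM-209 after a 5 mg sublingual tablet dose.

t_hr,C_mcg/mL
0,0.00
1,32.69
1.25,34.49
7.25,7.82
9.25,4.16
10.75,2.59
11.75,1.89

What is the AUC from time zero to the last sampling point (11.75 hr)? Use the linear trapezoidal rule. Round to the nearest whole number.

Trapezoidal AUC_0→11.75:
  [0→1]: (0.00+32.69)/2 × 1 = 16.345
  [1→1.25]: (32.69+34.49)/2 × 0.25 = 8.3975
  [1.25→7.25]: (34.49+7.82)/2 × 6 = 126.93
  [7.25→9.25]: (7.82+4.16)/2 × 2 = 11.98
  [9.25→10.75]: (4.16+2.59)/2 × 1.5 = 5.0625
  [10.75→11.75]: (2.59+1.89)/2 × 1 = 2.24
  Sum = 170.955 mcg/mL·hr

AUC = 171 mcg/mL·hr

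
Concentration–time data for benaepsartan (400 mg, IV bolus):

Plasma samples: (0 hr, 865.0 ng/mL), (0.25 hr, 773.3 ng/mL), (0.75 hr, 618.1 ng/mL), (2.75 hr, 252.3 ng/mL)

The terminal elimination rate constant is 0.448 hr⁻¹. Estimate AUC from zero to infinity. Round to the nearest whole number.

AUC = 1986 ng/mL·hr

Trapezoidal AUC_0→2.75:
  [0→0.25]: (865.0+773.3)/2 × 0.25 = 204.7875
  [0.25→0.75]: (773.3+618.1)/2 × 0.5 = 347.85
  [0.75→2.75]: (618.1+252.3)/2 × 2 = 870.4
  Sum = 1423.0375 ng/mL·hr
Extrapolated tail: C_last / k_e = 252.3 / 0.448 = 563.170
AUC_0→∞ = 1423.0375 + 563.170 = 1986.2075 ng/mL·hr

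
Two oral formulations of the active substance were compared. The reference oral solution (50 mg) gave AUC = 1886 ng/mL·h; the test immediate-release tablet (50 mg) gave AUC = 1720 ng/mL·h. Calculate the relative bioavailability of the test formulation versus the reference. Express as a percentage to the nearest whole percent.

F_rel = 91%

F_rel = (AUC_test/D_test) / (AUC_ref/D_ref)
      = (1720/50) / (1886/50)
      = 34.4 / 37.72 = 0.9120 = 91.20%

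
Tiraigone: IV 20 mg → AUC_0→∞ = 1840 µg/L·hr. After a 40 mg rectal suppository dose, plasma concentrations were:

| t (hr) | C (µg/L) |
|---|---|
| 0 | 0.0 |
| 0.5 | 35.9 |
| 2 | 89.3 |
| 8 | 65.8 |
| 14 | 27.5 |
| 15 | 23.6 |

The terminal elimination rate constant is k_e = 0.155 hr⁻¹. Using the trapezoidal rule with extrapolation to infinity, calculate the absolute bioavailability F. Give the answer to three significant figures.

Trapezoidal AUC_0→15 (rectal suppository):
  [0→0.5]: (0.0+35.9)/2 × 0.5 = 8.975
  [0.5→2]: (35.9+89.3)/2 × 1.5 = 93.9
  [2→8]: (89.3+65.8)/2 × 6 = 465.3
  [8→14]: (65.8+27.5)/2 × 6 = 279.9
  [14→15]: (27.5+23.6)/2 × 1 = 25.55
  Sum = 873.625 µg/L·hr
Tail: C_last/k_e = 23.6/0.155 = 152.258
AUC_0→∞ (rectal suppository) = 873.625 + 152.258 = 1025.883 µg/L·hr
F = (AUC_ev/D_ev)/(AUC_iv/D_iv) = (1025.883/40)/(1840/20) = 25.647075/92 = 0.2788

F = 0.279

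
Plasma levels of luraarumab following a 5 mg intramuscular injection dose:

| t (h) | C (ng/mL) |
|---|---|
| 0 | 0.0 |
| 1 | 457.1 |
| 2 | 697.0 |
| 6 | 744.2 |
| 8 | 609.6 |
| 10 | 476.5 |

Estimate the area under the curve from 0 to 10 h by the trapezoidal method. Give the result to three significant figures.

Trapezoidal AUC_0→10:
  [0→1]: (0.0+457.1)/2 × 1 = 228.55
  [1→2]: (457.1+697.0)/2 × 1 = 577.05
  [2→6]: (697.0+744.2)/2 × 4 = 2882.4
  [6→8]: (744.2+609.6)/2 × 2 = 1353.8
  [8→10]: (609.6+476.5)/2 × 2 = 1086.1
  Sum = 6127.9 ng/mL·h

AUC = 6130 ng/mL·h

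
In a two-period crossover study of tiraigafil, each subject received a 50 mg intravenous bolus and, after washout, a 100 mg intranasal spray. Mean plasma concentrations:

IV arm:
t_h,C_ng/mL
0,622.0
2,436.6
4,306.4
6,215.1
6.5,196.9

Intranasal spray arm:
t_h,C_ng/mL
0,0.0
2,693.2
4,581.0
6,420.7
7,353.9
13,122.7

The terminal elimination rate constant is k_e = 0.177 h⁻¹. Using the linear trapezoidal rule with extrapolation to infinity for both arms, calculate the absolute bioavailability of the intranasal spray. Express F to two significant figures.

Trapezoidal AUC_0→6.5 (IV):
  [0→2]: (622.0+436.6)/2 × 2 = 1058.6
  [2→4]: (436.6+306.4)/2 × 2 = 743.0
  [4→6]: (306.4+215.1)/2 × 2 = 521.5
  [6→6.5]: (215.1+196.9)/2 × 0.5 = 103.0
  Sum = 2426.1 ng/mL·h
IV tail: 196.9/0.177 = 1112.429; AUC_iv,0→∞ = 2426.1 + 1112.429 = 3538.529 ng/mL·h
Trapezoidal AUC_0→13 (intranasal spray):
  [0→2]: (0.0+693.2)/2 × 2 = 693.2
  [2→4]: (693.2+581.0)/2 × 2 = 1274.2
  [4→6]: (581.0+420.7)/2 × 2 = 1001.7
  [6→7]: (420.7+353.9)/2 × 1 = 387.3
  [7→13]: (353.9+122.7)/2 × 6 = 1429.8
  Sum = 4786.2 ng/mL·h
intranasal spray tail: 122.7/0.177 = 693.220; AUC_ev,0→∞ = 4786.2 + 693.220 = 5479.42 ng/mL·h
F = (AUC_ev/D_ev)/(AUC_iv/D_iv) = (5479.42/100)/(3538.529/50) = 54.7942/70.77058 = 0.7743

F = 0.77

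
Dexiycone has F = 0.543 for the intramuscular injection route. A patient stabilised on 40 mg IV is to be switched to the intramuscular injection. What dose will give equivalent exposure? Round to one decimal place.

D_intramuscular = 73.7 mg

For equal systemic exposure: F × D_ev = D_iv
D_ev = D_iv / F = 40 / 0.543 = 73.6648 mg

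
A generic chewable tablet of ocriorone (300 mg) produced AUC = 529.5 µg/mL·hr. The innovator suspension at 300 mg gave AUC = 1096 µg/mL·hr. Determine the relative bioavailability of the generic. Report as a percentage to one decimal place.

F_rel = (AUC_test/D_test) / (AUC_ref/D_ref)
      = (529.5/300) / (1096/300)
      = 1.765 / 3.65333 = 0.4831 = 48.31%

F_rel = 48.3%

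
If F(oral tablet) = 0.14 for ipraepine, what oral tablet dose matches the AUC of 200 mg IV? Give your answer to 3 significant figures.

For equal systemic exposure: F × D_ev = D_iv
D_ev = D_iv / F = 200 / 0.14 = 1428.57 mg

D_oral = 1430 mg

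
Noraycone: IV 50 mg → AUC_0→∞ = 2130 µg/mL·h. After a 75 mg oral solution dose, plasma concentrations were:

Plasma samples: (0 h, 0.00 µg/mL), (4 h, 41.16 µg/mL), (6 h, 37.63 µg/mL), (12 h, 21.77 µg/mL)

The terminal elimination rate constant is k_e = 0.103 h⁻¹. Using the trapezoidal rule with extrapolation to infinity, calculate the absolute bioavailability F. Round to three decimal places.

Trapezoidal AUC_0→12 (oral solution):
  [0→4]: (0.00+41.16)/2 × 4 = 82.32
  [4→6]: (41.16+37.63)/2 × 2 = 78.79
  [6→12]: (37.63+21.77)/2 × 6 = 178.2
  Sum = 339.31 µg/mL·h
Tail: C_last/k_e = 21.77/0.103 = 211.359
AUC_0→∞ (oral solution) = 339.31 + 211.359 = 550.669 µg/mL·h
F = (AUC_ev/D_ev)/(AUC_iv/D_iv) = (550.669/75)/(2130/50) = 7.34225/42.6 = 0.1724

F = 0.172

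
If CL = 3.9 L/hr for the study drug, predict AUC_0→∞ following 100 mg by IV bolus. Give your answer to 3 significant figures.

AUC_0→∞ = Dose_iv / CL
        = 100 / 3.9 = 25.641 mg/L·hr

AUC = 25.6 mg/L·hr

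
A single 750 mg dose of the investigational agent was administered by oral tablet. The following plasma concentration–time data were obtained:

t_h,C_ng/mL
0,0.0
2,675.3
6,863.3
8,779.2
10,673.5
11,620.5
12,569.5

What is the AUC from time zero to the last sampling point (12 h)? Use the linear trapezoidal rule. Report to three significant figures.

AUC = 8090 ng/mL·h

Trapezoidal AUC_0→12:
  [0→2]: (0.0+675.3)/2 × 2 = 675.3
  [2→6]: (675.3+863.3)/2 × 4 = 3077.2
  [6→8]: (863.3+779.2)/2 × 2 = 1642.5
  [8→10]: (779.2+673.5)/2 × 2 = 1452.7
  [10→11]: (673.5+620.5)/2 × 1 = 647.0
  [11→12]: (620.5+569.5)/2 × 1 = 595.0
  Sum = 8089.7 ng/mL·h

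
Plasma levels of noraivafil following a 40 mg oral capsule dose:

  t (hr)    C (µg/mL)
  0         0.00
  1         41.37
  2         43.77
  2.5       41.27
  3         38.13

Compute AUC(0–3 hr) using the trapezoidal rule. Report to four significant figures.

AUC = 104.4 µg/mL·hr

Trapezoidal AUC_0→3:
  [0→1]: (0.00+41.37)/2 × 1 = 20.685
  [1→2]: (41.37+43.77)/2 × 1 = 42.57
  [2→2.5]: (43.77+41.27)/2 × 0.5 = 21.26
  [2.5→3]: (41.27+38.13)/2 × 0.5 = 19.85
  Sum = 104.365 µg/mL·hr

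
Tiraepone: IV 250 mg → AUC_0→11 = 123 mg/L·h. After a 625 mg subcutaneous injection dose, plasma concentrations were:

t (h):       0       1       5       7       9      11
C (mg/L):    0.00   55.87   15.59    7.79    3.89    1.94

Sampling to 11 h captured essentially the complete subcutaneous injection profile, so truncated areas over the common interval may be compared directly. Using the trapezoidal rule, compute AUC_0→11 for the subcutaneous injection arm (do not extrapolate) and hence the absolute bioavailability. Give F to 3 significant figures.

Trapezoidal AUC_0→11 (subcutaneous injection):
  [0→1]: (0.00+55.87)/2 × 1 = 27.935
  [1→5]: (55.87+15.59)/2 × 4 = 142.92
  [5→7]: (15.59+7.79)/2 × 2 = 23.38
  [7→9]: (7.79+3.89)/2 × 2 = 11.68
  [9→11]: (3.89+1.94)/2 × 2 = 5.83
  Sum = 211.745 mg/L·h
F = (AUC_ev/D_ev)/(AUC_iv/D_iv) = (211.745/625)/(123/250) = 0.338792/0.492 = 0.6886

F = 0.689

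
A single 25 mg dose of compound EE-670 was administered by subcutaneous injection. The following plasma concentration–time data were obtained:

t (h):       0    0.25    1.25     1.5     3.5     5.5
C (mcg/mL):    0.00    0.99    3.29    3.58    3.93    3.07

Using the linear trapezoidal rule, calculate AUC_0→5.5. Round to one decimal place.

AUC = 17.6 mcg/mL·h

Trapezoidal AUC_0→5.5:
  [0→0.25]: (0.00+0.99)/2 × 0.25 = 0.12375
  [0.25→1.25]: (0.99+3.29)/2 × 1 = 2.14
  [1.25→1.5]: (3.29+3.58)/2 × 0.25 = 0.85875
  [1.5→3.5]: (3.58+3.93)/2 × 2 = 7.51
  [3.5→5.5]: (3.93+3.07)/2 × 2 = 7.0
  Sum = 17.6325 mcg/mL·h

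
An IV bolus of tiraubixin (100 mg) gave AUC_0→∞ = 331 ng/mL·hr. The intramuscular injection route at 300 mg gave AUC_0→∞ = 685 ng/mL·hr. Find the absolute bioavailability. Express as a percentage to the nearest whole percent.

F = 69%

F = (AUC_ev / D_ev) / (AUC_iv / D_iv)
  = (685/300) / (331/100)
  = 2.28333 / 3.31 = 0.6898
  = 68.98%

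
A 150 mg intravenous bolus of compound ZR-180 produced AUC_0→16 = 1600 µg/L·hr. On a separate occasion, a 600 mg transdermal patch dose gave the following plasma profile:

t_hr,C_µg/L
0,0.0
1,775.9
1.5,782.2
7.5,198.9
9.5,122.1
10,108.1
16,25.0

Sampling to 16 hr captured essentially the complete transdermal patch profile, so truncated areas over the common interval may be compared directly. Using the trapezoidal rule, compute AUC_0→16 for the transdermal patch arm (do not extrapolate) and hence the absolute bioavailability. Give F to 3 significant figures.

Trapezoidal AUC_0→16 (transdermal patch):
  [0→1]: (0.0+775.9)/2 × 1 = 387.95
  [1→1.5]: (775.9+782.2)/2 × 0.5 = 389.525
  [1.5→7.5]: (782.2+198.9)/2 × 6 = 2943.3
  [7.5→9.5]: (198.9+122.1)/2 × 2 = 321.0
  [9.5→10]: (122.1+108.1)/2 × 0.5 = 57.55
  [10→16]: (108.1+25.0)/2 × 6 = 399.3
  Sum = 4498.625 µg/L·hr
F = (AUC_ev/D_ev)/(AUC_iv/D_iv) = (4498.625/600)/(1600/150) = 7.49771/10.6667 = 0.7029

F = 0.703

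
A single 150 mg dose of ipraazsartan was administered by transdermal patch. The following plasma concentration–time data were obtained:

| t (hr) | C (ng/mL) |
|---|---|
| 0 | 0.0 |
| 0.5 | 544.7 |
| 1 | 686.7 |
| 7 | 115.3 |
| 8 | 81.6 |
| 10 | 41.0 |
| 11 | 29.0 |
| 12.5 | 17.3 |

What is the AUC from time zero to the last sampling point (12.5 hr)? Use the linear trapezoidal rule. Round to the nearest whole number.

Trapezoidal AUC_0→12.5:
  [0→0.5]: (0.0+544.7)/2 × 0.5 = 136.175
  [0.5→1]: (544.7+686.7)/2 × 0.5 = 307.85
  [1→7]: (686.7+115.3)/2 × 6 = 2406.0
  [7→8]: (115.3+81.6)/2 × 1 = 98.45
  [8→10]: (81.6+41.0)/2 × 2 = 122.6
  [10→11]: (41.0+29.0)/2 × 1 = 35.0
  [11→12.5]: (29.0+17.3)/2 × 1.5 = 34.725
  Sum = 3140.8 ng/mL·hr

AUC = 3141 ng/mL·hr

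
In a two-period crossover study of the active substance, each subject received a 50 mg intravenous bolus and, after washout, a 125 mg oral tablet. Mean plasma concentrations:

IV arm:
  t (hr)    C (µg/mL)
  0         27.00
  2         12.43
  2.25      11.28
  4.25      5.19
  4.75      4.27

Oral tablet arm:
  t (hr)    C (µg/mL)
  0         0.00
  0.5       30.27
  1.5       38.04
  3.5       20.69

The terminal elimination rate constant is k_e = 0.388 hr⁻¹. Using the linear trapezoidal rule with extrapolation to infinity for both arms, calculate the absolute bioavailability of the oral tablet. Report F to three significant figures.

F = 0.852

Trapezoidal AUC_0→4.75 (IV):
  [0→2]: (27.00+12.43)/2 × 2 = 39.43
  [2→2.25]: (12.43+11.28)/2 × 0.25 = 2.96375
  [2.25→4.25]: (11.28+5.19)/2 × 2 = 16.47
  [4.25→4.75]: (5.19+4.27)/2 × 0.5 = 2.365
  Sum = 61.22875 µg/mL·hr
IV tail: 4.27/0.388 = 11.005; AUC_iv,0→∞ = 61.22875 + 11.005 = 72.23375 µg/mL·hr
Trapezoidal AUC_0→3.5 (oral tablet):
  [0→0.5]: (0.00+30.27)/2 × 0.5 = 7.5675
  [0.5→1.5]: (30.27+38.04)/2 × 1 = 34.155
  [1.5→3.5]: (38.04+20.69)/2 × 2 = 58.73
  Sum = 100.4525 µg/mL·hr
oral tablet tail: 20.69/0.388 = 53.325; AUC_ev,0→∞ = 100.4525 + 53.325 = 153.7775 µg/mL·hr
F = (AUC_ev/D_ev)/(AUC_iv/D_iv) = (153.7775/125)/(72.23375/50) = 1.23022/1.444675 = 0.8516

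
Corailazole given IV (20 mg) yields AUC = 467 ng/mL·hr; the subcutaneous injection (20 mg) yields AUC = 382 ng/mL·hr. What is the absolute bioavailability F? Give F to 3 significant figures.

F = 0.818

F = (AUC_ev / D_ev) / (AUC_iv / D_iv)
  = (382/20) / (467/20)
  = 19.1 / 23.35 = 0.8180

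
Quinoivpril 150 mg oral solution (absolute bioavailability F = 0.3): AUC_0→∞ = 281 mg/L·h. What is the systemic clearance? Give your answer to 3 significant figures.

CL = 0.160 L/h

CL = F × Dose / AUC_0→∞
   = 0.3 × 150 / 281 = 0.160142 L/h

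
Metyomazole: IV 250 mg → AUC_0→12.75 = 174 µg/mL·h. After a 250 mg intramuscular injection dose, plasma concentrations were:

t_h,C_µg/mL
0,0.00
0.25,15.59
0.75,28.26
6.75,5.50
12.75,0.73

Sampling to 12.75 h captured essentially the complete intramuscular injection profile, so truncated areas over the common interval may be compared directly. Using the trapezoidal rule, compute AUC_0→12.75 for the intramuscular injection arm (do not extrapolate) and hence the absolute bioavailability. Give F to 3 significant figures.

Trapezoidal AUC_0→12.75 (intramuscular injection):
  [0→0.25]: (0.00+15.59)/2 × 0.25 = 1.94875
  [0.25→0.75]: (15.59+28.26)/2 × 0.5 = 10.9625
  [0.75→6.75]: (28.26+5.50)/2 × 6 = 101.28
  [6.75→12.75]: (5.50+0.73)/2 × 6 = 18.69
  Sum = 132.88125 µg/mL·h
F = (AUC_ev/D_ev)/(AUC_iv/D_iv) = (132.88125/250)/(174/250) = 0.531525/0.696 = 0.7637

F = 0.764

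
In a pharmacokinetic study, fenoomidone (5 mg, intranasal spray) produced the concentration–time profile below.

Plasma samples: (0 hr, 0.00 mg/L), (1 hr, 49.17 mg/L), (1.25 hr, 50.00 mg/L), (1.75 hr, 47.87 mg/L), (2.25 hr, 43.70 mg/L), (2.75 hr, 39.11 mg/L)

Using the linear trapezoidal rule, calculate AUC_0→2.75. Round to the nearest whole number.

Trapezoidal AUC_0→2.75:
  [0→1]: (0.00+49.17)/2 × 1 = 24.585
  [1→1.25]: (49.17+50.00)/2 × 0.25 = 12.39625
  [1.25→1.75]: (50.00+47.87)/2 × 0.5 = 24.4675
  [1.75→2.25]: (47.87+43.70)/2 × 0.5 = 22.8925
  [2.25→2.75]: (43.70+39.11)/2 × 0.5 = 20.7025
  Sum = 105.04375 mg/L·hr

AUC = 105 mg/L·hr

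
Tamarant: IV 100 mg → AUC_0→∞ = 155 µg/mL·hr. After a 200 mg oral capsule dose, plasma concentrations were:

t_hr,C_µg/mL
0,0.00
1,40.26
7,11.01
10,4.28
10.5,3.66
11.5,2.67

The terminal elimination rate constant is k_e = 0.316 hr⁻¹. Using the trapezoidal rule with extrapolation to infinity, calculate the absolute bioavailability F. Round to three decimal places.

Trapezoidal AUC_0→11.5 (oral capsule):
  [0→1]: (0.00+40.26)/2 × 1 = 20.13
  [1→7]: (40.26+11.01)/2 × 6 = 153.81
  [7→10]: (11.01+4.28)/2 × 3 = 22.935
  [10→10.5]: (4.28+3.66)/2 × 0.5 = 1.985
  [10.5→11.5]: (3.66+2.67)/2 × 1 = 3.165
  Sum = 202.025 µg/mL·hr
Tail: C_last/k_e = 2.67/0.316 = 8.449
AUC_0→∞ (oral capsule) = 202.025 + 8.449 = 210.474 µg/mL·hr
F = (AUC_ev/D_ev)/(AUC_iv/D_iv) = (210.474/200)/(155/100) = 1.05237/1.55 = 0.6789

F = 0.679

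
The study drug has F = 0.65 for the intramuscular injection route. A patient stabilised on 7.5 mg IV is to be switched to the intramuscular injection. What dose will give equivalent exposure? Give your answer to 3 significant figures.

For equal systemic exposure: F × D_ev = D_iv
D_ev = D_iv / F = 7.5 / 0.65 = 11.5385 mg

D_intramuscular = 11.5 mg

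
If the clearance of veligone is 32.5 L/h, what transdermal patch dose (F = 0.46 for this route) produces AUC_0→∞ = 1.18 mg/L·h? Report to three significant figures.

Dose = 83.4 mg

Dose = CL × AUC_0→∞ / F
     = 32.5 × 1.18 / 0.46 = 83.3696 mg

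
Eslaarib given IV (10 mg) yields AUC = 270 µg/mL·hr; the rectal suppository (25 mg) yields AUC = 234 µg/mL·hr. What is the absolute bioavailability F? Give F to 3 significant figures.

F = 0.347

F = (AUC_ev / D_ev) / (AUC_iv / D_iv)
  = (234/25) / (270/10)
  = 9.36 / 27 = 0.3467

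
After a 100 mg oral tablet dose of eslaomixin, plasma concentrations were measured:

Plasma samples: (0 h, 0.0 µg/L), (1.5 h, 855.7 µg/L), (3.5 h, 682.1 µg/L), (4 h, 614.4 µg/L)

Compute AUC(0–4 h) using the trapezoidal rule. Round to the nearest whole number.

AUC = 2504 µg/L·h

Trapezoidal AUC_0→4:
  [0→1.5]: (0.0+855.7)/2 × 1.5 = 641.775
  [1.5→3.5]: (855.7+682.1)/2 × 2 = 1537.8
  [3.5→4]: (682.1+614.4)/2 × 0.5 = 324.125
  Sum = 2503.7 µg/L·h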